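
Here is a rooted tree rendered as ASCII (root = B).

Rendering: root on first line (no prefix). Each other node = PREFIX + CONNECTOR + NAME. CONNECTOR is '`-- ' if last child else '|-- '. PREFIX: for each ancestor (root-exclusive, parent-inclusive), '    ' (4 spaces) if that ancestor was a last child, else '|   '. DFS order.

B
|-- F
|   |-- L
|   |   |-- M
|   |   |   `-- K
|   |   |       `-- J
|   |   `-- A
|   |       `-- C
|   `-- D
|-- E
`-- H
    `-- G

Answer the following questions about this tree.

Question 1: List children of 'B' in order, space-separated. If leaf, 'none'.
Node B's children (from adjacency): F, E, H

Answer: F E H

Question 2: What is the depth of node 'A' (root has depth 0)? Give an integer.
Answer: 3

Derivation:
Path from root to A: B -> F -> L -> A
Depth = number of edges = 3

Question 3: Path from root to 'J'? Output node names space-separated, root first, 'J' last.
Walk down from root: B -> F -> L -> M -> K -> J

Answer: B F L M K J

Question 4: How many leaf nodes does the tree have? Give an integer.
Leaves (nodes with no children): C, D, E, G, J

Answer: 5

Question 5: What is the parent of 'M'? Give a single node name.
Scan adjacency: M appears as child of L

Answer: L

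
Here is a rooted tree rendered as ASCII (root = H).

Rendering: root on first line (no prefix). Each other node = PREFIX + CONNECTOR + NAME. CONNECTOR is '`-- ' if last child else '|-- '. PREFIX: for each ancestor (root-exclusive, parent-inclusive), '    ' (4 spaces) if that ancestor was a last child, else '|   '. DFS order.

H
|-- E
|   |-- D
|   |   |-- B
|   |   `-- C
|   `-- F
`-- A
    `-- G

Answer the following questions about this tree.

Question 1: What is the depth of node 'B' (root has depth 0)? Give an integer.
Answer: 3

Derivation:
Path from root to B: H -> E -> D -> B
Depth = number of edges = 3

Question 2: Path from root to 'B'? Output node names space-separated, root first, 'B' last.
Answer: H E D B

Derivation:
Walk down from root: H -> E -> D -> B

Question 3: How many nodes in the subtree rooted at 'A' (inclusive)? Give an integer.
Subtree rooted at A contains: A, G
Count = 2

Answer: 2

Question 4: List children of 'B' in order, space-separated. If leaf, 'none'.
Node B's children (from adjacency): (leaf)

Answer: none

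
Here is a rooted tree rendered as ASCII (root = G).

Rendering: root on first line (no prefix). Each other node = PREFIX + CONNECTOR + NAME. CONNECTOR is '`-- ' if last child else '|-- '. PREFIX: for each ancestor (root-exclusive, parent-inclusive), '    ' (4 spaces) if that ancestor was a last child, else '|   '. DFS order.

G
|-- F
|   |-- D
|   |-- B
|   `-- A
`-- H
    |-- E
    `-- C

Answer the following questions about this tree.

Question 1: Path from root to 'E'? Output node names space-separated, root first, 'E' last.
Answer: G H E

Derivation:
Walk down from root: G -> H -> E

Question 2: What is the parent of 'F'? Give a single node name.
Answer: G

Derivation:
Scan adjacency: F appears as child of G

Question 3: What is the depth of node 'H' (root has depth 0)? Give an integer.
Answer: 1

Derivation:
Path from root to H: G -> H
Depth = number of edges = 1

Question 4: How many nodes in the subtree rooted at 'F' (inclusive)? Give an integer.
Subtree rooted at F contains: A, B, D, F
Count = 4

Answer: 4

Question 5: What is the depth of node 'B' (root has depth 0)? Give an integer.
Path from root to B: G -> F -> B
Depth = number of edges = 2

Answer: 2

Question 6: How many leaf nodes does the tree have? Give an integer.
Leaves (nodes with no children): A, B, C, D, E

Answer: 5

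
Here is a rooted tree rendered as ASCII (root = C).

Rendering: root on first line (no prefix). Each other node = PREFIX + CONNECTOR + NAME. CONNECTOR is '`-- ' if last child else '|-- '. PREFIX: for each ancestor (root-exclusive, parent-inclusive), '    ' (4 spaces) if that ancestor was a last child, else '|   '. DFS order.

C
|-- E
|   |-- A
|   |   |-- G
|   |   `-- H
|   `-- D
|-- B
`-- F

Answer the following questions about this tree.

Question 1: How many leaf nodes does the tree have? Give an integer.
Leaves (nodes with no children): B, D, F, G, H

Answer: 5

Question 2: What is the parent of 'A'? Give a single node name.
Scan adjacency: A appears as child of E

Answer: E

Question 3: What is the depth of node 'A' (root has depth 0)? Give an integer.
Path from root to A: C -> E -> A
Depth = number of edges = 2

Answer: 2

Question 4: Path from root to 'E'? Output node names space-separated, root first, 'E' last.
Answer: C E

Derivation:
Walk down from root: C -> E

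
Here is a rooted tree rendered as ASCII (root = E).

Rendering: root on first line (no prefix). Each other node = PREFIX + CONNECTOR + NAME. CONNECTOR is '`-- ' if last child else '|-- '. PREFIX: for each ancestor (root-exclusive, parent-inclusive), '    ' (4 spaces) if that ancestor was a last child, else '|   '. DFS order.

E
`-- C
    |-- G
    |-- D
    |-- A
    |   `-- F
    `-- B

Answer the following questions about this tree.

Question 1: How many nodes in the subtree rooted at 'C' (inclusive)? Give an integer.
Subtree rooted at C contains: A, B, C, D, F, G
Count = 6

Answer: 6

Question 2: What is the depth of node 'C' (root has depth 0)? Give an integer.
Path from root to C: E -> C
Depth = number of edges = 1

Answer: 1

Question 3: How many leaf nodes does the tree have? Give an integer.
Answer: 4

Derivation:
Leaves (nodes with no children): B, D, F, G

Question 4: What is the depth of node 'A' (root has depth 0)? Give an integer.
Answer: 2

Derivation:
Path from root to A: E -> C -> A
Depth = number of edges = 2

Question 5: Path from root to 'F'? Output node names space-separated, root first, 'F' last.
Walk down from root: E -> C -> A -> F

Answer: E C A F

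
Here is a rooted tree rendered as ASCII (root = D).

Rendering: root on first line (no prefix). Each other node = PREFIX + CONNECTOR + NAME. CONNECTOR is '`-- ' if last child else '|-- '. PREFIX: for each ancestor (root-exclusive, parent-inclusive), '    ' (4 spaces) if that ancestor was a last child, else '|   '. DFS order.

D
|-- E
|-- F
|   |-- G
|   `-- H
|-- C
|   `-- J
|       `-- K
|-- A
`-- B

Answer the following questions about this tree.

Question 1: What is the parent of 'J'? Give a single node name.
Answer: C

Derivation:
Scan adjacency: J appears as child of C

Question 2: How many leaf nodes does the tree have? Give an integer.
Leaves (nodes with no children): A, B, E, G, H, K

Answer: 6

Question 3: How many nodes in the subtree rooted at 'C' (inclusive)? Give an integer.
Answer: 3

Derivation:
Subtree rooted at C contains: C, J, K
Count = 3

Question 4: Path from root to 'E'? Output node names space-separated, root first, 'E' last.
Answer: D E

Derivation:
Walk down from root: D -> E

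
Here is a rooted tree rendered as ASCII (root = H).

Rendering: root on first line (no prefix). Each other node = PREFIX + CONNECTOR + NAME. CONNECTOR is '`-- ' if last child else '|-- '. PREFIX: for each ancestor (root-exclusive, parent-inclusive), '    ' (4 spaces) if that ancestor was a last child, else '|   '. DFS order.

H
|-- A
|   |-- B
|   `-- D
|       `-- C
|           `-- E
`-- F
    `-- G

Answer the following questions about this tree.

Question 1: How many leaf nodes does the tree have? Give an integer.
Answer: 3

Derivation:
Leaves (nodes with no children): B, E, G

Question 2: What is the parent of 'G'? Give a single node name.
Scan adjacency: G appears as child of F

Answer: F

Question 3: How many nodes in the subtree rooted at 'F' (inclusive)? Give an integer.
Answer: 2

Derivation:
Subtree rooted at F contains: F, G
Count = 2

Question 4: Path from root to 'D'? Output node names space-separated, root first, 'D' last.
Walk down from root: H -> A -> D

Answer: H A D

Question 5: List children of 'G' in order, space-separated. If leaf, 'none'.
Node G's children (from adjacency): (leaf)

Answer: none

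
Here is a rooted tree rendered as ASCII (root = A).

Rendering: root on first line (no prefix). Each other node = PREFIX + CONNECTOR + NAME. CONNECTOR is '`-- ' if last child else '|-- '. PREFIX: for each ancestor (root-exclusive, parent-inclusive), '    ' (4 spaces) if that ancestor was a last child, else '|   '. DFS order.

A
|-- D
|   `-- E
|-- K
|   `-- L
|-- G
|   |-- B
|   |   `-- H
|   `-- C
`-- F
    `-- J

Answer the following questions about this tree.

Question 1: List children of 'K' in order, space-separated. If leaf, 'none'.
Node K's children (from adjacency): L

Answer: L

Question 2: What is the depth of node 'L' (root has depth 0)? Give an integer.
Path from root to L: A -> K -> L
Depth = number of edges = 2

Answer: 2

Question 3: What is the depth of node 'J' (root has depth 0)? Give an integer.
Answer: 2

Derivation:
Path from root to J: A -> F -> J
Depth = number of edges = 2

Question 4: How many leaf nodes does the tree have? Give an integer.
Leaves (nodes with no children): C, E, H, J, L

Answer: 5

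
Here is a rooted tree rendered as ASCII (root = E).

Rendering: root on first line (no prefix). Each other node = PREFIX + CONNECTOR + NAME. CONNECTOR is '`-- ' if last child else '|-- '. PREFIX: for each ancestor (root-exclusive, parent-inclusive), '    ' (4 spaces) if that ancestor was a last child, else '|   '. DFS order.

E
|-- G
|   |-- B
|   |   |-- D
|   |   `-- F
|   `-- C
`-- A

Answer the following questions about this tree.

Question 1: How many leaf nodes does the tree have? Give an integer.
Answer: 4

Derivation:
Leaves (nodes with no children): A, C, D, F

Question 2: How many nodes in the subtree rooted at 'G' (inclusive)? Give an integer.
Subtree rooted at G contains: B, C, D, F, G
Count = 5

Answer: 5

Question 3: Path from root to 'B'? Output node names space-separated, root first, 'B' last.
Answer: E G B

Derivation:
Walk down from root: E -> G -> B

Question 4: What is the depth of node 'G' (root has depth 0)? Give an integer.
Path from root to G: E -> G
Depth = number of edges = 1

Answer: 1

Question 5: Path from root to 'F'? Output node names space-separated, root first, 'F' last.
Answer: E G B F

Derivation:
Walk down from root: E -> G -> B -> F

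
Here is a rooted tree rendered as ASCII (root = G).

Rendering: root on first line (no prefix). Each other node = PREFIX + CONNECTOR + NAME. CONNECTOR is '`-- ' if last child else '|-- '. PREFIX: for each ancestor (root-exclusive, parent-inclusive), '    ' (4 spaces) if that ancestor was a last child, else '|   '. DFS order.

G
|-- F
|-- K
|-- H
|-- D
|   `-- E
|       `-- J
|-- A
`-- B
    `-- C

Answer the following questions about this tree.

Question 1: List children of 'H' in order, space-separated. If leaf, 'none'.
Answer: none

Derivation:
Node H's children (from adjacency): (leaf)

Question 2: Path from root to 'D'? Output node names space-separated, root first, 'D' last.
Answer: G D

Derivation:
Walk down from root: G -> D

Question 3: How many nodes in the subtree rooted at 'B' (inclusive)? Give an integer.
Subtree rooted at B contains: B, C
Count = 2

Answer: 2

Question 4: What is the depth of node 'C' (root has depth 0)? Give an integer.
Path from root to C: G -> B -> C
Depth = number of edges = 2

Answer: 2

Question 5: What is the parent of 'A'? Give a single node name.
Scan adjacency: A appears as child of G

Answer: G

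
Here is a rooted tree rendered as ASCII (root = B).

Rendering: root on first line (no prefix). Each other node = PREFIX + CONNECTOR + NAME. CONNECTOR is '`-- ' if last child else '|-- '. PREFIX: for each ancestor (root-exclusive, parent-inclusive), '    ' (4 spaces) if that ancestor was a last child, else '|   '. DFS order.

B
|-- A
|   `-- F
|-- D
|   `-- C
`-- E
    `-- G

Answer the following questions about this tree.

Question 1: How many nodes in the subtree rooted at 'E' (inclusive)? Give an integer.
Answer: 2

Derivation:
Subtree rooted at E contains: E, G
Count = 2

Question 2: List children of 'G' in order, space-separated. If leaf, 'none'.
Answer: none

Derivation:
Node G's children (from adjacency): (leaf)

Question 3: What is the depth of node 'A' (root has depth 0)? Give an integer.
Path from root to A: B -> A
Depth = number of edges = 1

Answer: 1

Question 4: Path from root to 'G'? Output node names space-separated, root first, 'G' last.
Walk down from root: B -> E -> G

Answer: B E G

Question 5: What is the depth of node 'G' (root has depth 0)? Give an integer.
Path from root to G: B -> E -> G
Depth = number of edges = 2

Answer: 2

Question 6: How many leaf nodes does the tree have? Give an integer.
Leaves (nodes with no children): C, F, G

Answer: 3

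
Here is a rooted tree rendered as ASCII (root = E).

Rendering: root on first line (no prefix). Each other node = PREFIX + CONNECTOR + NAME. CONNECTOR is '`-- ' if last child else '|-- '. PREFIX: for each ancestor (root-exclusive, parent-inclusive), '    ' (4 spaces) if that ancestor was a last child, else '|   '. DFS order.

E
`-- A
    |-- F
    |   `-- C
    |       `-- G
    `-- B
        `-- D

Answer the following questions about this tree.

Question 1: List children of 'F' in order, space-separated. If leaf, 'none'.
Node F's children (from adjacency): C

Answer: C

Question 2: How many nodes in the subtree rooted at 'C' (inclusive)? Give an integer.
Answer: 2

Derivation:
Subtree rooted at C contains: C, G
Count = 2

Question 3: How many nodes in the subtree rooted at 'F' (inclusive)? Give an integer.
Subtree rooted at F contains: C, F, G
Count = 3

Answer: 3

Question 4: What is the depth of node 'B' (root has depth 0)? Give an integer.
Path from root to B: E -> A -> B
Depth = number of edges = 2

Answer: 2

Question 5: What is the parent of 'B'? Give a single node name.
Scan adjacency: B appears as child of A

Answer: A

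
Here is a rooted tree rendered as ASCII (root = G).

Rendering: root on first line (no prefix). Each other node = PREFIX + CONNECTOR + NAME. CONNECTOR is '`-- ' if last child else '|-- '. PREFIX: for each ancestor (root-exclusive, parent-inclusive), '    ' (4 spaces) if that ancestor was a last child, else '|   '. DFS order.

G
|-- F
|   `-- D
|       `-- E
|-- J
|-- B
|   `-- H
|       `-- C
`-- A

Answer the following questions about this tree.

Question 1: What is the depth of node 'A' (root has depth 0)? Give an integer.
Answer: 1

Derivation:
Path from root to A: G -> A
Depth = number of edges = 1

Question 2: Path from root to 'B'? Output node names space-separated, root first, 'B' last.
Walk down from root: G -> B

Answer: G B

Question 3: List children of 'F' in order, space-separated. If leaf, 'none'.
Answer: D

Derivation:
Node F's children (from adjacency): D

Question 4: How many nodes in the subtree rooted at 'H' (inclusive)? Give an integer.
Subtree rooted at H contains: C, H
Count = 2

Answer: 2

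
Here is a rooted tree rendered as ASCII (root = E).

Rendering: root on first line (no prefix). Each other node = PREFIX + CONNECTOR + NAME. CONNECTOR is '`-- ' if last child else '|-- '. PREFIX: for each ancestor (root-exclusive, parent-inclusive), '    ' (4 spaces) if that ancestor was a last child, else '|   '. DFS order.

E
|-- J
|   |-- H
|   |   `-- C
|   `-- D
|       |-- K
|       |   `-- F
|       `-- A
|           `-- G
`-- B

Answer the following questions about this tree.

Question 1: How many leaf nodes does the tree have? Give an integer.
Answer: 4

Derivation:
Leaves (nodes with no children): B, C, F, G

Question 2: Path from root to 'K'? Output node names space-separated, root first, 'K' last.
Walk down from root: E -> J -> D -> K

Answer: E J D K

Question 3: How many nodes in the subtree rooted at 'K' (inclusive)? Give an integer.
Answer: 2

Derivation:
Subtree rooted at K contains: F, K
Count = 2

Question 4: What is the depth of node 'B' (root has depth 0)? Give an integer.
Path from root to B: E -> B
Depth = number of edges = 1

Answer: 1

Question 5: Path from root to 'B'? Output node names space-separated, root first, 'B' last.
Answer: E B

Derivation:
Walk down from root: E -> B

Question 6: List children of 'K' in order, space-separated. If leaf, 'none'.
Answer: F

Derivation:
Node K's children (from adjacency): F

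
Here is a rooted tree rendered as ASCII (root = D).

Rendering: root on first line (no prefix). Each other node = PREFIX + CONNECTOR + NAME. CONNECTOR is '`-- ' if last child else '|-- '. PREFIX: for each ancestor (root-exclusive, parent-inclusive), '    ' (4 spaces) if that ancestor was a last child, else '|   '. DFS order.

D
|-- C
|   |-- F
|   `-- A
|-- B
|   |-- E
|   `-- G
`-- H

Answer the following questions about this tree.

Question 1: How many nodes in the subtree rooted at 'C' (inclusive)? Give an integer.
Subtree rooted at C contains: A, C, F
Count = 3

Answer: 3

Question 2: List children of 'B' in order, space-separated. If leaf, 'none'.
Answer: E G

Derivation:
Node B's children (from adjacency): E, G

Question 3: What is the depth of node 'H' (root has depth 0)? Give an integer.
Answer: 1

Derivation:
Path from root to H: D -> H
Depth = number of edges = 1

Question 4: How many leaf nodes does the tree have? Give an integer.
Answer: 5

Derivation:
Leaves (nodes with no children): A, E, F, G, H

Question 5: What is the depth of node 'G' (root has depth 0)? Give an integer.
Path from root to G: D -> B -> G
Depth = number of edges = 2

Answer: 2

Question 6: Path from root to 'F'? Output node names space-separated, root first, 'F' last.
Answer: D C F

Derivation:
Walk down from root: D -> C -> F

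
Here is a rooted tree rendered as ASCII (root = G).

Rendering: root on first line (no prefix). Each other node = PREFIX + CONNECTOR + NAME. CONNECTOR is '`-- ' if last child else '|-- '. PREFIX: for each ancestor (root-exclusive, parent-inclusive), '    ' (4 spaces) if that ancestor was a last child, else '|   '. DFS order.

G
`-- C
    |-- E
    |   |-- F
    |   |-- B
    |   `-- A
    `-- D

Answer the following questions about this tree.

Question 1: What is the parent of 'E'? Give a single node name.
Scan adjacency: E appears as child of C

Answer: C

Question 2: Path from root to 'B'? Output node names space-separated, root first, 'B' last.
Walk down from root: G -> C -> E -> B

Answer: G C E B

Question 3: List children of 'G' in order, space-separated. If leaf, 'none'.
Node G's children (from adjacency): C

Answer: C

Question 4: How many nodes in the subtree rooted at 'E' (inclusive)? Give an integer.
Subtree rooted at E contains: A, B, E, F
Count = 4

Answer: 4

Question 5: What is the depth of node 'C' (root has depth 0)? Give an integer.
Path from root to C: G -> C
Depth = number of edges = 1

Answer: 1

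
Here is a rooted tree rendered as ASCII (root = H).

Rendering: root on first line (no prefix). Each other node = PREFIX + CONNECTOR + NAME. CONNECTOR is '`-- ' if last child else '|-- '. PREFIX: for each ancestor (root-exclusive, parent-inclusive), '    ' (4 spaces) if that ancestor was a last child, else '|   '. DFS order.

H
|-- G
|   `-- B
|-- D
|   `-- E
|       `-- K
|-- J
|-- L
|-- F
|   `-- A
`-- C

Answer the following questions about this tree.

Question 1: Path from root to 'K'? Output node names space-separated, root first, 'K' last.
Walk down from root: H -> D -> E -> K

Answer: H D E K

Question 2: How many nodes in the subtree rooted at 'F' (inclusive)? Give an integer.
Subtree rooted at F contains: A, F
Count = 2

Answer: 2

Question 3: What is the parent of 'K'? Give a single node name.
Scan adjacency: K appears as child of E

Answer: E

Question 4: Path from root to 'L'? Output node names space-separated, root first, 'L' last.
Walk down from root: H -> L

Answer: H L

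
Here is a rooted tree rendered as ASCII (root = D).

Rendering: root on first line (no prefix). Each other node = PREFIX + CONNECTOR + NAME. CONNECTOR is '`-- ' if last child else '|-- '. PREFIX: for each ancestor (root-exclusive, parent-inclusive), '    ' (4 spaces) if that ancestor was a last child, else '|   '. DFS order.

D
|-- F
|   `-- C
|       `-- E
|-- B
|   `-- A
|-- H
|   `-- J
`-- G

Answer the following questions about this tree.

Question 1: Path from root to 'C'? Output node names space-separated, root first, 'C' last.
Answer: D F C

Derivation:
Walk down from root: D -> F -> C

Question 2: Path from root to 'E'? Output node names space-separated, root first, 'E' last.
Walk down from root: D -> F -> C -> E

Answer: D F C E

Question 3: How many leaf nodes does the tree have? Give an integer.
Leaves (nodes with no children): A, E, G, J

Answer: 4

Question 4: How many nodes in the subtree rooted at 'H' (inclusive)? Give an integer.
Subtree rooted at H contains: H, J
Count = 2

Answer: 2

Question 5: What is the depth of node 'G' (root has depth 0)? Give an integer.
Answer: 1

Derivation:
Path from root to G: D -> G
Depth = number of edges = 1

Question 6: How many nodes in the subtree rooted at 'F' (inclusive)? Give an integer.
Answer: 3

Derivation:
Subtree rooted at F contains: C, E, F
Count = 3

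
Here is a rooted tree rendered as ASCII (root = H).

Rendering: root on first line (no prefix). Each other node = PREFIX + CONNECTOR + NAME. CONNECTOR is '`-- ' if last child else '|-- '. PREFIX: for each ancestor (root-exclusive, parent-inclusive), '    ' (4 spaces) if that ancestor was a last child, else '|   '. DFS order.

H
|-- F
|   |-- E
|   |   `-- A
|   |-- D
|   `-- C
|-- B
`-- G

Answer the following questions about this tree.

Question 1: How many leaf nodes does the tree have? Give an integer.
Leaves (nodes with no children): A, B, C, D, G

Answer: 5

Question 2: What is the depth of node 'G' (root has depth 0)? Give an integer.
Answer: 1

Derivation:
Path from root to G: H -> G
Depth = number of edges = 1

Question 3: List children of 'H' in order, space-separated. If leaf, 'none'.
Node H's children (from adjacency): F, B, G

Answer: F B G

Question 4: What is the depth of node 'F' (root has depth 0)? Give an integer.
Answer: 1

Derivation:
Path from root to F: H -> F
Depth = number of edges = 1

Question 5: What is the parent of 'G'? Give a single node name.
Answer: H

Derivation:
Scan adjacency: G appears as child of H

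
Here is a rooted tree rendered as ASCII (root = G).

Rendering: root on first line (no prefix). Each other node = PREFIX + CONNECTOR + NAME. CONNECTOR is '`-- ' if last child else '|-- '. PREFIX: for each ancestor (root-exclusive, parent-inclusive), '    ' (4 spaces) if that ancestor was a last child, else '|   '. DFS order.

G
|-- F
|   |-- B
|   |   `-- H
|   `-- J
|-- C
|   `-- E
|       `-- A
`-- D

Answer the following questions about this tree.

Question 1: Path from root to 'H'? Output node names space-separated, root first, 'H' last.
Answer: G F B H

Derivation:
Walk down from root: G -> F -> B -> H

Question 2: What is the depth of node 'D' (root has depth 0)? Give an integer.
Answer: 1

Derivation:
Path from root to D: G -> D
Depth = number of edges = 1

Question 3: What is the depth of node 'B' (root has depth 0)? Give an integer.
Answer: 2

Derivation:
Path from root to B: G -> F -> B
Depth = number of edges = 2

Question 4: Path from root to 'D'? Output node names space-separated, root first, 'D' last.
Answer: G D

Derivation:
Walk down from root: G -> D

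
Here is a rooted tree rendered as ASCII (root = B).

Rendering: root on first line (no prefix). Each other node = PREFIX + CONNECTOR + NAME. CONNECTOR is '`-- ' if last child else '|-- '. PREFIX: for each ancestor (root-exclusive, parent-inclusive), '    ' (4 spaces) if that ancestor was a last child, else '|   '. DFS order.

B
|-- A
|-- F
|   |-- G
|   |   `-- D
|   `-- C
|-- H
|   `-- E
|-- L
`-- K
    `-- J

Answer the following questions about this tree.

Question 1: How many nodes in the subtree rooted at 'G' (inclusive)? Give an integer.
Answer: 2

Derivation:
Subtree rooted at G contains: D, G
Count = 2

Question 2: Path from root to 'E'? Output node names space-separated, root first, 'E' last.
Walk down from root: B -> H -> E

Answer: B H E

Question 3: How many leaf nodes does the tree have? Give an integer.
Answer: 6

Derivation:
Leaves (nodes with no children): A, C, D, E, J, L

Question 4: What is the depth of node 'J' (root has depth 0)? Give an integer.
Answer: 2

Derivation:
Path from root to J: B -> K -> J
Depth = number of edges = 2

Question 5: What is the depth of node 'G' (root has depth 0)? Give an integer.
Path from root to G: B -> F -> G
Depth = number of edges = 2

Answer: 2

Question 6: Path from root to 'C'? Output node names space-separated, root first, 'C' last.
Answer: B F C

Derivation:
Walk down from root: B -> F -> C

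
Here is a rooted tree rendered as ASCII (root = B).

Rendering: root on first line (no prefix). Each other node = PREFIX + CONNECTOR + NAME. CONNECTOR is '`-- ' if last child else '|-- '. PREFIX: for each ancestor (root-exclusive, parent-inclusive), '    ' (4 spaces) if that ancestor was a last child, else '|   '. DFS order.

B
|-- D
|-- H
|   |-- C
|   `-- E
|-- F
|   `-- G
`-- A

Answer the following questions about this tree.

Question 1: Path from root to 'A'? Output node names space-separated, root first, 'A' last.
Walk down from root: B -> A

Answer: B A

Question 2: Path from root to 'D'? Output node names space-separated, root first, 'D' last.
Walk down from root: B -> D

Answer: B D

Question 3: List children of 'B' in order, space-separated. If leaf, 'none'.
Node B's children (from adjacency): D, H, F, A

Answer: D H F A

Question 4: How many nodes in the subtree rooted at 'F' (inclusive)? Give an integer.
Subtree rooted at F contains: F, G
Count = 2

Answer: 2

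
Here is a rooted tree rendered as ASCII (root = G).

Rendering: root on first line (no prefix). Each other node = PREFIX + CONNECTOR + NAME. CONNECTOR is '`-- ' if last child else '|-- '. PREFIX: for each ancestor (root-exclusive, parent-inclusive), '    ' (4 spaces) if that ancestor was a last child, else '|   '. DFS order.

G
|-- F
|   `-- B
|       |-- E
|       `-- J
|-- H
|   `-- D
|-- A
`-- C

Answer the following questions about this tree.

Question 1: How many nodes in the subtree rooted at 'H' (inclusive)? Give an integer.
Answer: 2

Derivation:
Subtree rooted at H contains: D, H
Count = 2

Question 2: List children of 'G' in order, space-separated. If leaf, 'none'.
Answer: F H A C

Derivation:
Node G's children (from adjacency): F, H, A, C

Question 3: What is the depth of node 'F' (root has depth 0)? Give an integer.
Path from root to F: G -> F
Depth = number of edges = 1

Answer: 1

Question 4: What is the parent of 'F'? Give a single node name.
Answer: G

Derivation:
Scan adjacency: F appears as child of G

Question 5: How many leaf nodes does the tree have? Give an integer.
Answer: 5

Derivation:
Leaves (nodes with no children): A, C, D, E, J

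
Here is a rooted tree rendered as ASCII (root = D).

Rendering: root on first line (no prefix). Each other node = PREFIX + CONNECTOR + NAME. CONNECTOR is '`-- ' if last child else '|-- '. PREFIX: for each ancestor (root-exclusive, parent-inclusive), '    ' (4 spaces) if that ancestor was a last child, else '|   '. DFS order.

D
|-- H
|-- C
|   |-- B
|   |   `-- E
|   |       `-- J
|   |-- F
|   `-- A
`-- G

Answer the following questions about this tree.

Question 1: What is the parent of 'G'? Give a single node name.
Answer: D

Derivation:
Scan adjacency: G appears as child of D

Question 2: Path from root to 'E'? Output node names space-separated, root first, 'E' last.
Walk down from root: D -> C -> B -> E

Answer: D C B E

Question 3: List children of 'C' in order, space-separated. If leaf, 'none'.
Answer: B F A

Derivation:
Node C's children (from adjacency): B, F, A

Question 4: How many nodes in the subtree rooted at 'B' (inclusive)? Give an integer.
Subtree rooted at B contains: B, E, J
Count = 3

Answer: 3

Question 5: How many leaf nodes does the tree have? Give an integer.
Answer: 5

Derivation:
Leaves (nodes with no children): A, F, G, H, J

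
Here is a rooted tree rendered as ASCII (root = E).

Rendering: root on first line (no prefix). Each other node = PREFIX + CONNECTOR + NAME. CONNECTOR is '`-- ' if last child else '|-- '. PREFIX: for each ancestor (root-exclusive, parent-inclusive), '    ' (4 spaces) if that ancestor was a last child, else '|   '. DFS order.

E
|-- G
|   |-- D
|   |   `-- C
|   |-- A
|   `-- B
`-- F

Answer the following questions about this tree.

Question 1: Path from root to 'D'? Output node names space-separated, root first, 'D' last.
Answer: E G D

Derivation:
Walk down from root: E -> G -> D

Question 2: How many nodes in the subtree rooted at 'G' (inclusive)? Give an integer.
Subtree rooted at G contains: A, B, C, D, G
Count = 5

Answer: 5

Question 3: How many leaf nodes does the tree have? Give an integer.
Leaves (nodes with no children): A, B, C, F

Answer: 4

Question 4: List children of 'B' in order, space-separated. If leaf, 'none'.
Answer: none

Derivation:
Node B's children (from adjacency): (leaf)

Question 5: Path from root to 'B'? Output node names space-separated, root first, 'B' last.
Answer: E G B

Derivation:
Walk down from root: E -> G -> B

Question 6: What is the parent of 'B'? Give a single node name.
Scan adjacency: B appears as child of G

Answer: G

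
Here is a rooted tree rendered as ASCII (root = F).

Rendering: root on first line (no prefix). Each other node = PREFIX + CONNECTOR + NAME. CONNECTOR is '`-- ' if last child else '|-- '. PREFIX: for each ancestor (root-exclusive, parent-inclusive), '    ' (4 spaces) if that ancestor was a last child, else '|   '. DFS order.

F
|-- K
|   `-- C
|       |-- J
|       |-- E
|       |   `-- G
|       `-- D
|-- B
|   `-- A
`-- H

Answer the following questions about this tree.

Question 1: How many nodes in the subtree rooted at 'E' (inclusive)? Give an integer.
Answer: 2

Derivation:
Subtree rooted at E contains: E, G
Count = 2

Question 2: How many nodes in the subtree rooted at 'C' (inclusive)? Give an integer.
Answer: 5

Derivation:
Subtree rooted at C contains: C, D, E, G, J
Count = 5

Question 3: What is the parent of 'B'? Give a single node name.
Scan adjacency: B appears as child of F

Answer: F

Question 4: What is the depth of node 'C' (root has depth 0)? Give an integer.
Answer: 2

Derivation:
Path from root to C: F -> K -> C
Depth = number of edges = 2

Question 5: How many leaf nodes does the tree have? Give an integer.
Leaves (nodes with no children): A, D, G, H, J

Answer: 5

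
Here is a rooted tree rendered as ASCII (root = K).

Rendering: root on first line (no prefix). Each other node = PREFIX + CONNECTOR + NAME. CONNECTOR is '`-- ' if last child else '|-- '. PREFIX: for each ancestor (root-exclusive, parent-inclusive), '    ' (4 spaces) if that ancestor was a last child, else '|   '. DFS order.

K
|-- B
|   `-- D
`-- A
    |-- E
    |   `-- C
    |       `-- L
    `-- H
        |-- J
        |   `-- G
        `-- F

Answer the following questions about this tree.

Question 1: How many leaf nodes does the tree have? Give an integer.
Answer: 4

Derivation:
Leaves (nodes with no children): D, F, G, L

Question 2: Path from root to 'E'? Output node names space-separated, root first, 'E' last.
Walk down from root: K -> A -> E

Answer: K A E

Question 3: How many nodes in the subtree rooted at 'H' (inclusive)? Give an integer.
Answer: 4

Derivation:
Subtree rooted at H contains: F, G, H, J
Count = 4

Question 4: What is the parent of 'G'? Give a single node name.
Scan adjacency: G appears as child of J

Answer: J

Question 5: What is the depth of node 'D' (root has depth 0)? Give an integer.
Path from root to D: K -> B -> D
Depth = number of edges = 2

Answer: 2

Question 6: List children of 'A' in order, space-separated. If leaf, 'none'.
Answer: E H

Derivation:
Node A's children (from adjacency): E, H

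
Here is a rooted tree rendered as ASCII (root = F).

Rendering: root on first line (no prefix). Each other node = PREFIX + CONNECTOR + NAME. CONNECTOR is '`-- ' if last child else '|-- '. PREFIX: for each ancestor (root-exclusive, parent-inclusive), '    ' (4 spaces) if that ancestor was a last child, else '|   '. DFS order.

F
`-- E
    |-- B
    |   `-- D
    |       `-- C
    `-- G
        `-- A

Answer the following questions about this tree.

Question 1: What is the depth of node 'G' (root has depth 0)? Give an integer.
Answer: 2

Derivation:
Path from root to G: F -> E -> G
Depth = number of edges = 2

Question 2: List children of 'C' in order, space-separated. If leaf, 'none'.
Node C's children (from adjacency): (leaf)

Answer: none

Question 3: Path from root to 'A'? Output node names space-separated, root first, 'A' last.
Answer: F E G A

Derivation:
Walk down from root: F -> E -> G -> A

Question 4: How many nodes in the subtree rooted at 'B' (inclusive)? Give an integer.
Subtree rooted at B contains: B, C, D
Count = 3

Answer: 3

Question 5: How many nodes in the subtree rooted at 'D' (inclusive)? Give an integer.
Answer: 2

Derivation:
Subtree rooted at D contains: C, D
Count = 2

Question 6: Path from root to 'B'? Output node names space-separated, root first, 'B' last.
Walk down from root: F -> E -> B

Answer: F E B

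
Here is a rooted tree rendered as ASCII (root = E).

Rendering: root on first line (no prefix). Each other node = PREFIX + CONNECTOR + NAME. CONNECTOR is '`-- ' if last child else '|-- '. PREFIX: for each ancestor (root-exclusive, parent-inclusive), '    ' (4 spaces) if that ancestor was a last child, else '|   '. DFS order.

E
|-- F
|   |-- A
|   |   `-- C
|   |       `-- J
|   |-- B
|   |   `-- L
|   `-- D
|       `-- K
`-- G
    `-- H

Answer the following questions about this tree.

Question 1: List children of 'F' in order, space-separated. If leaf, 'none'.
Node F's children (from adjacency): A, B, D

Answer: A B D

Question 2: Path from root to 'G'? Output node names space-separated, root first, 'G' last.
Walk down from root: E -> G

Answer: E G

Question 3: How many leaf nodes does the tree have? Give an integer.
Leaves (nodes with no children): H, J, K, L

Answer: 4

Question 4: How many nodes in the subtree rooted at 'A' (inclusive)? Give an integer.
Subtree rooted at A contains: A, C, J
Count = 3

Answer: 3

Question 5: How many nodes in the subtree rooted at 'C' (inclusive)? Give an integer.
Subtree rooted at C contains: C, J
Count = 2

Answer: 2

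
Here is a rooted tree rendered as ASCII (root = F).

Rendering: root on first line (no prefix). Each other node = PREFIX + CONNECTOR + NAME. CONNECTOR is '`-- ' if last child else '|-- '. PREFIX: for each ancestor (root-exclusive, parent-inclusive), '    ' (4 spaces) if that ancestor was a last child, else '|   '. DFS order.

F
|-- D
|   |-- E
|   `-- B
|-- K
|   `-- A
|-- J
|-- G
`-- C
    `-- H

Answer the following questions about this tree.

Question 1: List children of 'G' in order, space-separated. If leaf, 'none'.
Answer: none

Derivation:
Node G's children (from adjacency): (leaf)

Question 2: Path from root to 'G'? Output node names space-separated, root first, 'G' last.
Answer: F G

Derivation:
Walk down from root: F -> G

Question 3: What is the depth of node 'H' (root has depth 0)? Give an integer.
Answer: 2

Derivation:
Path from root to H: F -> C -> H
Depth = number of edges = 2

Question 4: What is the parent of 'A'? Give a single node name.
Scan adjacency: A appears as child of K

Answer: K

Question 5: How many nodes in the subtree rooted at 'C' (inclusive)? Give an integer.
Answer: 2

Derivation:
Subtree rooted at C contains: C, H
Count = 2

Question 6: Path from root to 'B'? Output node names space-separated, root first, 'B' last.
Answer: F D B

Derivation:
Walk down from root: F -> D -> B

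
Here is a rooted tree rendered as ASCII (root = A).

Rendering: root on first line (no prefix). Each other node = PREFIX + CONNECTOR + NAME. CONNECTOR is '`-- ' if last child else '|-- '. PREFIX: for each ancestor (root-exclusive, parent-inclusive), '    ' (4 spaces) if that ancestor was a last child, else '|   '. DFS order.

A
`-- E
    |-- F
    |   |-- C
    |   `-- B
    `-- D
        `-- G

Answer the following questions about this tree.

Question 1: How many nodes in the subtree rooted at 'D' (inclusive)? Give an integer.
Answer: 2

Derivation:
Subtree rooted at D contains: D, G
Count = 2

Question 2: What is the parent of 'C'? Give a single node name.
Answer: F

Derivation:
Scan adjacency: C appears as child of F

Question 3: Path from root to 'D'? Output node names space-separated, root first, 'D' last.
Walk down from root: A -> E -> D

Answer: A E D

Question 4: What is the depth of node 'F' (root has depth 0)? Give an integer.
Answer: 2

Derivation:
Path from root to F: A -> E -> F
Depth = number of edges = 2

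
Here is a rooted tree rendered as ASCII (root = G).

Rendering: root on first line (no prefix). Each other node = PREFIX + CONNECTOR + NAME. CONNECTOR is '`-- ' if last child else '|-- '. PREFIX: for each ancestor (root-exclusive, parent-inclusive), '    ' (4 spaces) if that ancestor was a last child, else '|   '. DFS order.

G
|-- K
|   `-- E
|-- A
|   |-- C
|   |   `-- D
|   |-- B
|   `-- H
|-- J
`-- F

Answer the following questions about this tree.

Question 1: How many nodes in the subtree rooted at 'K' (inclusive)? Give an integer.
Subtree rooted at K contains: E, K
Count = 2

Answer: 2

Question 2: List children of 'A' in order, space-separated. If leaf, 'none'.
Node A's children (from adjacency): C, B, H

Answer: C B H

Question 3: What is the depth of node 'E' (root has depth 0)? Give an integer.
Answer: 2

Derivation:
Path from root to E: G -> K -> E
Depth = number of edges = 2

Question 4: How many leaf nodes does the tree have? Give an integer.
Leaves (nodes with no children): B, D, E, F, H, J

Answer: 6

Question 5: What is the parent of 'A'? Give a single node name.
Answer: G

Derivation:
Scan adjacency: A appears as child of G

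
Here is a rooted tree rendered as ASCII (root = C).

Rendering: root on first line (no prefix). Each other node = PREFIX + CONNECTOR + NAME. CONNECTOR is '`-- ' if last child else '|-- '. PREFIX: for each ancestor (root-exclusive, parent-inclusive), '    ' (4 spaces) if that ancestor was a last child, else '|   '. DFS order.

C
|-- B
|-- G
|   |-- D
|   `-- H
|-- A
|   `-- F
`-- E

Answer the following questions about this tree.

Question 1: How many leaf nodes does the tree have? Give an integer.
Answer: 5

Derivation:
Leaves (nodes with no children): B, D, E, F, H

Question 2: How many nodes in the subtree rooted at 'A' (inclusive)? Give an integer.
Answer: 2

Derivation:
Subtree rooted at A contains: A, F
Count = 2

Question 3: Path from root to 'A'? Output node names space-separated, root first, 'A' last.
Walk down from root: C -> A

Answer: C A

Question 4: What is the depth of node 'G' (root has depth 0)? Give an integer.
Answer: 1

Derivation:
Path from root to G: C -> G
Depth = number of edges = 1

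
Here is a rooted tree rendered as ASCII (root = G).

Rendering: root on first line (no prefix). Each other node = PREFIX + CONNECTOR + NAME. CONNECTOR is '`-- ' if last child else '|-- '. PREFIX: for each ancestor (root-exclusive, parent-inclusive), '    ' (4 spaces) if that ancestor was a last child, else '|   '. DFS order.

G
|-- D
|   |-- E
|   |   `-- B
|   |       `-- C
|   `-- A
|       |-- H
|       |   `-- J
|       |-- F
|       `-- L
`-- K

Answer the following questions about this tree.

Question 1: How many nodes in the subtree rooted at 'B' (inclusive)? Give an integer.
Answer: 2

Derivation:
Subtree rooted at B contains: B, C
Count = 2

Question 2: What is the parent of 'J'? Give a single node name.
Scan adjacency: J appears as child of H

Answer: H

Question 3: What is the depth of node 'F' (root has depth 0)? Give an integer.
Answer: 3

Derivation:
Path from root to F: G -> D -> A -> F
Depth = number of edges = 3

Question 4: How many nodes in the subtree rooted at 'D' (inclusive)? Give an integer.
Subtree rooted at D contains: A, B, C, D, E, F, H, J, L
Count = 9

Answer: 9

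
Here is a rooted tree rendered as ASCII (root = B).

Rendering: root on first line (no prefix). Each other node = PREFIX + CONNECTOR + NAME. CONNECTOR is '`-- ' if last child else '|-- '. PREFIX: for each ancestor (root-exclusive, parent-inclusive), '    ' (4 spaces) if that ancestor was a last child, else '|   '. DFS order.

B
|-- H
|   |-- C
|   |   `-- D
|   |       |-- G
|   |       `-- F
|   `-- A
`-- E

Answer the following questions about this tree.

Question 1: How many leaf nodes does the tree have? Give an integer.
Leaves (nodes with no children): A, E, F, G

Answer: 4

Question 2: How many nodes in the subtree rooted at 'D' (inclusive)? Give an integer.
Subtree rooted at D contains: D, F, G
Count = 3

Answer: 3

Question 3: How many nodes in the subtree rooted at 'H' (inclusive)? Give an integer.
Subtree rooted at H contains: A, C, D, F, G, H
Count = 6

Answer: 6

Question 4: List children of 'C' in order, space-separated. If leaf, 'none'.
Answer: D

Derivation:
Node C's children (from adjacency): D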